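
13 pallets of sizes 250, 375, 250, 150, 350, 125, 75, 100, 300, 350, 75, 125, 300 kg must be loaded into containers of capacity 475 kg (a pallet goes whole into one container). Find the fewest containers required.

Total = 375 + 350 + 350 + 300 + 300 + 250 + 250 + 150 + 125 + 125 + 100 + 75 + 75 = 2825 kg.
Lower bound: ⌈2825/475⌉ = 6 containers.
Also, 7 pallets each exceed 475/2 kg, and no two of those can share a container, so at least 7 containers are needed.
A packing using 7 containers:
  container 1: 375 + 100 = 475
  container 2: 350 + 125 = 475
  container 3: 350 + 125 = 475
  container 4: 300 + 150 = 450
  container 5: 300 + 75 + 75 = 450
  container 6: 250 = 250
  container 7: 250 = 250
This matches the lower bound, so 7 is optimal.

7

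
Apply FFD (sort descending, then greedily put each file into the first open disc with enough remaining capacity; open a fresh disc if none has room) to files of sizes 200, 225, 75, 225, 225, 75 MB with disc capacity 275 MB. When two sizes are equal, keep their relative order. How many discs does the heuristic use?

5

Sorted descending: 225, 225, 225, 200, 75, 75.
  225 → disc 1 (new)  [load 225/275]
  225 → disc 2 (new)  [load 225/275]
  225 → disc 3 (new)  [load 225/275]
  200 → disc 4 (new)  [load 200/275]
  75 → disc 4  [load 275/275]
  75 → disc 5 (new)  [load 75/275]
5 discs opened.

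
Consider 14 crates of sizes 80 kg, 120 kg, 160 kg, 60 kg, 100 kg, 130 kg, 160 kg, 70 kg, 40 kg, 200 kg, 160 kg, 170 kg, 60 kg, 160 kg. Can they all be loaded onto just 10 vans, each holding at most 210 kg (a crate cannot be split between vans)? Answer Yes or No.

A valid assignment using 10 vans:
  van 1: 200 = 200
  van 2: 170 + 40 = 210
  van 3: 160 = 160
  van 4: 160 = 160
  van 5: 160 = 160
  van 6: 160 = 160
  van 7: 130 + 80 = 210
  van 8: 120 + 70 = 190
  van 9: 100 + 60 = 160
  van 10: 60 = 60
Every load is within 210 kg, so 10 vans suffice.

Yes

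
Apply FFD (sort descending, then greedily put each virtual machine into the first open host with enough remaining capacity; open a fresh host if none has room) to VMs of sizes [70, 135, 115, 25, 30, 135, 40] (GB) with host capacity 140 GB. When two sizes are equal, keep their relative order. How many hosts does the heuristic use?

4

Sorted descending: 135, 135, 115, 70, 40, 30, 25.
  135 → host 1 (new)  [load 135/140]
  135 → host 2 (new)  [load 135/140]
  115 → host 3 (new)  [load 115/140]
  70 → host 4 (new)  [load 70/140]
  40 → host 4  [load 110/140]
  30 → host 4  [load 140/140]
  25 → host 3  [load 140/140]
4 hosts opened.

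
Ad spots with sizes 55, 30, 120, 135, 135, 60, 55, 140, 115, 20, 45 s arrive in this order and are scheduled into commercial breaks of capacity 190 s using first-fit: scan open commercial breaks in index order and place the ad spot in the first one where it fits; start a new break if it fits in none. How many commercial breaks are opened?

  55 → break 1 (new)  [load 55/190]
  30 → break 1  [load 85/190]
  120 → break 2 (new)  [load 120/190]
  135 → break 3 (new)  [load 135/190]
  135 → break 4 (new)  [load 135/190]
  60 → break 1  [load 145/190]
  55 → break 2  [load 175/190]
  140 → break 5 (new)  [load 140/190]
  115 → break 6 (new)  [load 115/190]
  20 → break 1  [load 165/190]
  45 → break 3  [load 180/190]
6 commercial breaks opened.

6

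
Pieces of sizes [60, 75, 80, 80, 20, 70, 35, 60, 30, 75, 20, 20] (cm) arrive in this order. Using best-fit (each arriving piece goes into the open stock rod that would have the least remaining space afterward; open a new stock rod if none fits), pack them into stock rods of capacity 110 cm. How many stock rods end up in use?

  60 → stock rod 1 (new)  [load 60/110]
  75 → stock rod 2 (new)  [load 75/110]
  80 → stock rod 3 (new)  [load 80/110]
  80 → stock rod 4 (new)  [load 80/110]
  20 → stock rod 3  [load 100/110]
  70 → stock rod 5 (new)  [load 70/110]
  35 → stock rod 2  [load 110/110]
  60 → stock rod 6 (new)  [load 60/110]
  30 → stock rod 4  [load 110/110]
  75 → stock rod 7 (new)  [load 75/110]
  20 → stock rod 7  [load 95/110]
  20 → stock rod 5  [load 90/110]
7 stock rods opened.

7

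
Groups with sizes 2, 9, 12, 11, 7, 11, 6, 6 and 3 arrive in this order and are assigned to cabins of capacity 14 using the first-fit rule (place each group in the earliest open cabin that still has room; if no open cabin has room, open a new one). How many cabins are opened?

  2 → cabin 1 (new)  [load 2/14]
  9 → cabin 1  [load 11/14]
  12 → cabin 2 (new)  [load 12/14]
  11 → cabin 3 (new)  [load 11/14]
  7 → cabin 4 (new)  [load 7/14]
  11 → cabin 5 (new)  [load 11/14]
  6 → cabin 4  [load 13/14]
  6 → cabin 6 (new)  [load 6/14]
  3 → cabin 1  [load 14/14]
6 cabins opened.

6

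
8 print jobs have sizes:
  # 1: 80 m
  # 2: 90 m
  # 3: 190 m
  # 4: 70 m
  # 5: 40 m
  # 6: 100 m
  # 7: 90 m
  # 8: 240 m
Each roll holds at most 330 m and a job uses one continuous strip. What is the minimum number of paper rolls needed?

Total = 240 + 190 + 100 + 90 + 90 + 80 + 70 + 40 = 900 m.
Lower bound: ⌈900/330⌉ = 3 paper rolls.
A packing using 3 paper rolls:
  roll 1: 240 + 90 = 330
  roll 2: 190 + 100 + 40 = 330
  roll 3: 90 + 80 + 70 = 240
This matches the lower bound, so 3 is optimal.

3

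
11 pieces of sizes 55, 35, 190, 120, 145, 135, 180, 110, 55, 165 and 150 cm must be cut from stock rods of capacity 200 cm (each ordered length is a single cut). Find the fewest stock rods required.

Total = 190 + 180 + 165 + 150 + 145 + 135 + 120 + 110 + 55 + 55 + 35 = 1340 cm.
Lower bound: ⌈1340/200⌉ = 7 stock rods.
Also, 8 pieces each exceed 100 cm, and no two of those can share a stock rod, so at least 8 stock rods are needed.
A packing using 8 stock rods:
  stock rod 1: 190 = 190
  stock rod 2: 180 = 180
  stock rod 3: 165 + 35 = 200
  stock rod 4: 150 = 150
  stock rod 5: 145 + 55 = 200
  stock rod 6: 135 + 55 = 190
  stock rod 7: 120 = 120
  stock rod 8: 110 = 110
This matches the lower bound, so 8 is optimal.

8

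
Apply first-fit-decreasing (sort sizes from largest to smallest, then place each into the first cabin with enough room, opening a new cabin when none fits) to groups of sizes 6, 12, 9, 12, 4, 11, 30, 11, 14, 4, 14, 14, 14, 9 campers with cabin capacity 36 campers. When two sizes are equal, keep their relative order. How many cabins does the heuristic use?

5

Sorted descending: 30, 14, 14, 14, 14, 12, 12, 11, 11, 9, 9, 6, 4, 4.
  30 → cabin 1 (new)  [load 30/36]
  14 → cabin 2 (new)  [load 14/36]
  14 → cabin 2  [load 28/36]
  14 → cabin 3 (new)  [load 14/36]
  14 → cabin 3  [load 28/36]
  12 → cabin 4 (new)  [load 12/36]
  12 → cabin 4  [load 24/36]
  11 → cabin 4  [load 35/36]
  11 → cabin 5 (new)  [load 11/36]
  9 → cabin 5  [load 20/36]
  9 → cabin 5  [load 29/36]
  6 → cabin 1  [load 36/36]
  4 → cabin 2  [load 32/36]
  4 → cabin 2  [load 36/36]
5 cabins opened.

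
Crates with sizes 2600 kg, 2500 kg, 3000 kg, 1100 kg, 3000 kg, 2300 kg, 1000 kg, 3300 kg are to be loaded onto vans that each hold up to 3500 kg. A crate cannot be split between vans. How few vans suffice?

Total = 3300 + 3000 + 3000 + 2600 + 2500 + 2300 + 1100 + 1000 = 18800 kg.
Lower bound: ⌈18800/3500⌉ = 6 vans.
A packing using 6 vans:
  van 1: 3300 = 3300
  van 2: 3000 = 3000
  van 3: 3000 = 3000
  van 4: 2600 = 2600
  van 5: 2500 + 1000 = 3500
  van 6: 2300 + 1100 = 3400
This matches the lower bound, so 6 is optimal.

6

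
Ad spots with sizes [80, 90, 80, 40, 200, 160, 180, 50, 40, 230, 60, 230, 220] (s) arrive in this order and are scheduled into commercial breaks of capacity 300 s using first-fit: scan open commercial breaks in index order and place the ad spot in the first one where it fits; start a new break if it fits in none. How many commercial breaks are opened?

  80 → break 1 (new)  [load 80/300]
  90 → break 1  [load 170/300]
  80 → break 1  [load 250/300]
  40 → break 1  [load 290/300]
  200 → break 2 (new)  [load 200/300]
  160 → break 3 (new)  [load 160/300]
  180 → break 4 (new)  [load 180/300]
  50 → break 2  [load 250/300]
  40 → break 2  [load 290/300]
  230 → break 5 (new)  [load 230/300]
  60 → break 3  [load 220/300]
  230 → break 6 (new)  [load 230/300]
  220 → break 7 (new)  [load 220/300]
7 commercial breaks opened.

7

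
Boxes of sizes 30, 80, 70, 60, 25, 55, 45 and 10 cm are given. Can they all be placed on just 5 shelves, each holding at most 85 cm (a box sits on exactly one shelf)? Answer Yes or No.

Yes

A valid assignment using 5 shelves:
  shelf 1: 80 = 80
  shelf 2: 70 + 10 = 80
  shelf 3: 60 + 25 = 85
  shelf 4: 55 + 30 = 85
  shelf 5: 45 = 45
Every load is within 85 cm, so 5 shelves suffice.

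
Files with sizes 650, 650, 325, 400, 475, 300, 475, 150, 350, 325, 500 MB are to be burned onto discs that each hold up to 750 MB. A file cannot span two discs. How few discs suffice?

Total = 650 + 650 + 500 + 475 + 475 + 400 + 350 + 325 + 325 + 300 + 150 = 4600 MB.
Lower bound: ⌈4600/750⌉ = 7 discs.
A packing using 8 discs:
  disc 1: 650 = 650
  disc 2: 650 = 650
  disc 3: 500 + 150 = 650
  disc 4: 475 = 475
  disc 5: 475 = 475
  disc 6: 400 + 350 = 750
  disc 7: 325 + 325 = 650
  disc 8: 300 = 300
No arrangement into 7 discs stays within capacity, so 8 is optimal.

8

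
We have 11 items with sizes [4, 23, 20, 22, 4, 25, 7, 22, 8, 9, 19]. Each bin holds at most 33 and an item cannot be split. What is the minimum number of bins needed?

Total = 25 + 23 + 22 + 22 + 20 + 19 + 9 + 8 + 7 + 4 + 4 = 163.
Lower bound: ⌈163/33⌉ = 5 bins.
Also, 6 items each exceed 33/2, and no two of those can share a bin, so at least 6 bins are needed.
A packing using 6 bins:
  bin 1: 25 + 8 = 33
  bin 2: 23 + 9 = 32
  bin 3: 22 + 7 + 4 = 33
  bin 4: 22 + 4 = 26
  bin 5: 20 = 20
  bin 6: 19 = 19
This matches the lower bound, so 6 is optimal.

6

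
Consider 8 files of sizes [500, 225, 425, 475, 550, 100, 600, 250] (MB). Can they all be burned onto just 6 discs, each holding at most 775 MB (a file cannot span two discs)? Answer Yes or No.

Yes

A valid assignment using 5 discs:
  disc 1: 600 + 100 = 700
  disc 2: 550 + 225 = 775
  disc 3: 500 + 250 = 750
  disc 4: 475 = 475
  disc 5: 425 = 425
That uses only 5 ≤ 6, so 6 discs are enough.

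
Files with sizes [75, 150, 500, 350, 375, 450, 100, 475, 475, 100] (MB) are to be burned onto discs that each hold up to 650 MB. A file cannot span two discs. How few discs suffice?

6

Total = 500 + 475 + 475 + 450 + 375 + 350 + 150 + 100 + 100 + 75 = 3050 MB.
Lower bound: ⌈3050/650⌉ = 5 discs.
Also, 6 files each exceed 325 MB, and no two of those can share a disc, so at least 6 discs are needed.
A packing using 6 discs:
  disc 1: 500 + 150 = 650
  disc 2: 475 + 100 + 75 = 650
  disc 3: 475 + 100 = 575
  disc 4: 450 = 450
  disc 5: 375 = 375
  disc 6: 350 = 350
This matches the lower bound, so 6 is optimal.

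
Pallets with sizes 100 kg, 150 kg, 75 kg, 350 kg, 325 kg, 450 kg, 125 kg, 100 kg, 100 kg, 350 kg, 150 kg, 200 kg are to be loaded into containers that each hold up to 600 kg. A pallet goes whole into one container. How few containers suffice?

Total = 450 + 350 + 350 + 325 + 200 + 150 + 150 + 125 + 100 + 100 + 100 + 75 = 2475 kg.
Lower bound: ⌈2475/600⌉ = 5 containers.
A packing using 5 containers:
  container 1: 450 + 150 = 600
  container 2: 350 + 200 = 550
  container 3: 350 + 150 + 100 = 600
  container 4: 325 + 125 + 100 = 550
  container 5: 100 + 75 = 175
This matches the lower bound, so 5 is optimal.

5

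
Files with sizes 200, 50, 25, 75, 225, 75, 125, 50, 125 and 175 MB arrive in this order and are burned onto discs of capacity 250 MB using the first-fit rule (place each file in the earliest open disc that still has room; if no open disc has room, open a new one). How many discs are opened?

  200 → disc 1 (new)  [load 200/250]
  50 → disc 1  [load 250/250]
  25 → disc 2 (new)  [load 25/250]
  75 → disc 2  [load 100/250]
  225 → disc 3 (new)  [load 225/250]
  75 → disc 2  [load 175/250]
  125 → disc 4 (new)  [load 125/250]
  50 → disc 2  [load 225/250]
  125 → disc 4  [load 250/250]
  175 → disc 5 (new)  [load 175/250]
5 discs opened.

5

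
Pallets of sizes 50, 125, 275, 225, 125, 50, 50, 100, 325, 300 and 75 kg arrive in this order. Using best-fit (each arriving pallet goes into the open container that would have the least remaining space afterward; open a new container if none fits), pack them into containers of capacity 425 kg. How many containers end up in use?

5

  50 → container 1 (new)  [load 50/425]
  125 → container 1  [load 175/425]
  275 → container 2 (new)  [load 275/425]
  225 → container 1  [load 400/425]
  125 → container 2  [load 400/425]
  50 → container 3 (new)  [load 50/425]
  50 → container 3  [load 100/425]
  100 → container 3  [load 200/425]
  325 → container 4 (new)  [load 325/425]
  300 → container 5 (new)  [load 300/425]
  75 → container 4  [load 400/425]
5 containers opened.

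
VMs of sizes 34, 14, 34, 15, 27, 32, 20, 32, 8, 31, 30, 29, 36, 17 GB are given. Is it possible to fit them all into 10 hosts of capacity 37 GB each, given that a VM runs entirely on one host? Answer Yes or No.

No

Total = 359 GB; ⌈359/37⌉ = 10.
The bound of 10 does not rule out 10, but exhaustive search shows no assignment into 10 hosts of capacity 37 GB exists — the minimum is 11.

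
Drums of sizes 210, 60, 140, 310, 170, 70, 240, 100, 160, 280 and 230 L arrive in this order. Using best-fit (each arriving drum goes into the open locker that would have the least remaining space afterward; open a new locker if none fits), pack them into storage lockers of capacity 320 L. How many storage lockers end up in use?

7

  210 → locker 1 (new)  [load 210/320]
  60 → locker 1  [load 270/320]
  140 → locker 2 (new)  [load 140/320]
  310 → locker 3 (new)  [load 310/320]
  170 → locker 2  [load 310/320]
  70 → locker 4 (new)  [load 70/320]
  240 → locker 4  [load 310/320]
  100 → locker 5 (new)  [load 100/320]
  160 → locker 5  [load 260/320]
  280 → locker 6 (new)  [load 280/320]
  230 → locker 7 (new)  [load 230/320]
7 storage lockers opened.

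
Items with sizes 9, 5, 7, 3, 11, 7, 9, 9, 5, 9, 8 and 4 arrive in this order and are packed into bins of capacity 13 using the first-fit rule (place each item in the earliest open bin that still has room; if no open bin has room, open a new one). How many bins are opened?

  9 → bin 1 (new)  [load 9/13]
  5 → bin 2 (new)  [load 5/13]
  7 → bin 2  [load 12/13]
  3 → bin 1  [load 12/13]
  11 → bin 3 (new)  [load 11/13]
  7 → bin 4 (new)  [load 7/13]
  9 → bin 5 (new)  [load 9/13]
  9 → bin 6 (new)  [load 9/13]
  5 → bin 4  [load 12/13]
  9 → bin 7 (new)  [load 9/13]
  8 → bin 8 (new)  [load 8/13]
  4 → bin 5  [load 13/13]
8 bins opened.

8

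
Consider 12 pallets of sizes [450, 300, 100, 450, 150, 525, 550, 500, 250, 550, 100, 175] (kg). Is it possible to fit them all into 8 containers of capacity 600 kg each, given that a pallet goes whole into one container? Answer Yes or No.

A valid assignment using 8 containers:
  container 1: 550 = 550
  container 2: 550 = 550
  container 3: 525 = 525
  container 4: 500 + 100 = 600
  container 5: 450 + 150 = 600
  container 6: 450 + 100 = 550
  container 7: 300 + 250 = 550
  container 8: 175 = 175
Every load is within 600 kg, so 8 containers suffice.

Yes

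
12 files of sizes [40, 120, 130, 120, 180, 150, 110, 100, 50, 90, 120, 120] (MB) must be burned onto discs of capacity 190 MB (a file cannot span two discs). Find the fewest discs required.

9

Total = 180 + 150 + 130 + 120 + 120 + 120 + 120 + 110 + 100 + 90 + 50 + 40 = 1330 MB.
Lower bound: ⌈1330/190⌉ = 7 discs.
Also, 9 files each exceed 95 MB, and no two of those can share a disc, so at least 9 discs are needed.
A packing using 9 discs:
  disc 1: 180 = 180
  disc 2: 150 + 40 = 190
  disc 3: 130 + 50 = 180
  disc 4: 120 = 120
  disc 5: 120 = 120
  disc 6: 120 = 120
  disc 7: 120 = 120
  disc 8: 110 = 110
  disc 9: 100 + 90 = 190
This matches the lower bound, so 9 is optimal.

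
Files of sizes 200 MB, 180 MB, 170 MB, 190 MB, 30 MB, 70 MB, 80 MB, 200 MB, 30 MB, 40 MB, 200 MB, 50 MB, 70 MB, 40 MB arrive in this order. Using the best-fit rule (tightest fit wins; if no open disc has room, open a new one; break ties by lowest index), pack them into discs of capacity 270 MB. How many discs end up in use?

  200 → disc 1 (new)  [load 200/270]
  180 → disc 2 (new)  [load 180/270]
  170 → disc 3 (new)  [load 170/270]
  190 → disc 4 (new)  [load 190/270]
  30 → disc 1  [load 230/270]
  70 → disc 4  [load 260/270]
  80 → disc 2  [load 260/270]
  200 → disc 5 (new)  [load 200/270]
  30 → disc 1  [load 260/270]
  40 → disc 5  [load 240/270]
  200 → disc 6 (new)  [load 200/270]
  50 → disc 6  [load 250/270]
  70 → disc 3  [load 240/270]
  40 → disc 7 (new)  [load 40/270]
7 discs opened.

7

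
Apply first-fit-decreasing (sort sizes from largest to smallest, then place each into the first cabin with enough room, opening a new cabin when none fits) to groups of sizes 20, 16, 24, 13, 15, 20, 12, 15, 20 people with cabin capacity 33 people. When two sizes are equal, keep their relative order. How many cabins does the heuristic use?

6

Sorted descending: 24, 20, 20, 20, 16, 15, 15, 13, 12.
  24 → cabin 1 (new)  [load 24/33]
  20 → cabin 2 (new)  [load 20/33]
  20 → cabin 3 (new)  [load 20/33]
  20 → cabin 4 (new)  [load 20/33]
  16 → cabin 5 (new)  [load 16/33]
  15 → cabin 5  [load 31/33]
  15 → cabin 6 (new)  [load 15/33]
  13 → cabin 2  [load 33/33]
  12 → cabin 3  [load 32/33]
6 cabins opened.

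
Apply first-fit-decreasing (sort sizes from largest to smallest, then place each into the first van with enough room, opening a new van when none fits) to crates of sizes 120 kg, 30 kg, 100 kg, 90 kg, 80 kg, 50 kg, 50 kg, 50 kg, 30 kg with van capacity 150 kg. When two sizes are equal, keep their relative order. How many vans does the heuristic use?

5

Sorted descending: 120, 100, 90, 80, 50, 50, 50, 30, 30.
  120 → van 1 (new)  [load 120/150]
  100 → van 2 (new)  [load 100/150]
  90 → van 3 (new)  [load 90/150]
  80 → van 4 (new)  [load 80/150]
  50 → van 2  [load 150/150]
  50 → van 3  [load 140/150]
  50 → van 4  [load 130/150]
  30 → van 1  [load 150/150]
  30 → van 5 (new)  [load 30/150]
5 vans opened.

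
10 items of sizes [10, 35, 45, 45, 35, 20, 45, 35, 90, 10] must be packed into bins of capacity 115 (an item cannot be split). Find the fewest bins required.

Total = 90 + 45 + 45 + 45 + 35 + 35 + 35 + 20 + 10 + 10 = 370.
Lower bound: ⌈370/115⌉ = 4 bins.
A packing using 4 bins:
  bin 1: 90 + 20 = 110
  bin 2: 45 + 45 + 10 + 10 = 110
  bin 3: 45 + 35 + 35 = 115
  bin 4: 35 = 35
This matches the lower bound, so 4 is optimal.

4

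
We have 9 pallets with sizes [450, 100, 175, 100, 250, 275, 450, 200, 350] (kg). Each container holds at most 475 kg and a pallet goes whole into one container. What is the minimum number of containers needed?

6

Total = 450 + 450 + 350 + 275 + 250 + 200 + 175 + 100 + 100 = 2350 kg.
Lower bound: ⌈2350/475⌉ = 5 containers.
A packing using 6 containers:
  container 1: 450 = 450
  container 2: 450 = 450
  container 3: 350 + 100 = 450
  container 4: 275 + 200 = 475
  container 5: 250 + 175 = 425
  container 6: 100 = 100
No arrangement into 5 containers stays within capacity, so 6 is optimal.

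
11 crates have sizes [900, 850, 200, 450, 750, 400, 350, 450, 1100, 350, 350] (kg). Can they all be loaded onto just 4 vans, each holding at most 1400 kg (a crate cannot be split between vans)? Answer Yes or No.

Total = 6150 kg; ⌈6150/1400⌉ = 5.
At least 5 vans are required, but only 4 are allowed.

No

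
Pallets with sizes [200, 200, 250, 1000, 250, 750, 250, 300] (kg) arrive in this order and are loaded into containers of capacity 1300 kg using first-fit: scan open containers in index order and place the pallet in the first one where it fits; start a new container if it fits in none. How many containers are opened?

  200 → container 1 (new)  [load 200/1300]
  200 → container 1  [load 400/1300]
  250 → container 1  [load 650/1300]
  1000 → container 2 (new)  [load 1000/1300]
  250 → container 1  [load 900/1300]
  750 → container 3 (new)  [load 750/1300]
  250 → container 1  [load 1150/1300]
  300 → container 2  [load 1300/1300]
3 containers opened.

3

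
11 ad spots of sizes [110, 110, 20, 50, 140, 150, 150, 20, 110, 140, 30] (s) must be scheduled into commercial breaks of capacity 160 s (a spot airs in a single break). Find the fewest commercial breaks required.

7

Total = 150 + 150 + 140 + 140 + 110 + 110 + 110 + 50 + 30 + 20 + 20 = 1030 s.
Lower bound: ⌈1030/160⌉ = 7 commercial breaks.
A packing using 7 commercial breaks:
  break 1: 150 = 150
  break 2: 150 = 150
  break 3: 140 + 20 = 160
  break 4: 140 + 20 = 160
  break 5: 110 + 50 = 160
  break 6: 110 + 30 = 140
  break 7: 110 = 110
This matches the lower bound, so 7 is optimal.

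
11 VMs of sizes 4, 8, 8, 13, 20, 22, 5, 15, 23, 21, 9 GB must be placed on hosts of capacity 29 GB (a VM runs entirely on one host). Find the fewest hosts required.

Total = 23 + 22 + 21 + 20 + 15 + 13 + 9 + 8 + 8 + 5 + 4 = 148 GB.
Lower bound: ⌈148/29⌉ = 6 hosts.
A packing using 6 hosts:
  host 1: 23 + 5 = 28
  host 2: 22 + 4 = 26
  host 3: 21 + 8 = 29
  host 4: 20 + 9 = 29
  host 5: 15 + 13 = 28
  host 6: 8 = 8
This matches the lower bound, so 6 is optimal.

6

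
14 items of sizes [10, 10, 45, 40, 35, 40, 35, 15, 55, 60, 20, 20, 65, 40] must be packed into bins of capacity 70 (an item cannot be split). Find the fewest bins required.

Total = 65 + 60 + 55 + 45 + 40 + 40 + 40 + 35 + 35 + 20 + 20 + 15 + 10 + 10 = 490.
Lower bound: ⌈490/70⌉ = 7 bins.
A packing using 8 bins:
  bin 1: 65 = 65
  bin 2: 60 + 10 = 70
  bin 3: 55 + 15 = 70
  bin 4: 45 + 20 = 65
  bin 5: 40 + 20 + 10 = 70
  bin 6: 40 = 40
  bin 7: 40 = 40
  bin 8: 35 + 35 = 70
No arrangement into 7 bins stays within capacity, so 8 is optimal.

8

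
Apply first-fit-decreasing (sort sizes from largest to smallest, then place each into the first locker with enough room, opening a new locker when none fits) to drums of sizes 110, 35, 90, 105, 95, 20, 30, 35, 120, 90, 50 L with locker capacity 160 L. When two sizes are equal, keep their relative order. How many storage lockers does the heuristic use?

Sorted descending: 120, 110, 105, 95, 90, 90, 50, 35, 35, 30, 20.
  120 → locker 1 (new)  [load 120/160]
  110 → locker 2 (new)  [load 110/160]
  105 → locker 3 (new)  [load 105/160]
  95 → locker 4 (new)  [load 95/160]
  90 → locker 5 (new)  [load 90/160]
  90 → locker 6 (new)  [load 90/160]
  50 → locker 2  [load 160/160]
  35 → locker 1  [load 155/160]
  35 → locker 3  [load 140/160]
  30 → locker 4  [load 125/160]
  20 → locker 3  [load 160/160]
6 storage lockers opened.

6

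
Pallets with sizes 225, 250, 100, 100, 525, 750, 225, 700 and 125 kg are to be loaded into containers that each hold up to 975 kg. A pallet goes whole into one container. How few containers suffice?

4

Total = 750 + 700 + 525 + 250 + 225 + 225 + 125 + 100 + 100 = 3000 kg.
Lower bound: ⌈3000/975⌉ = 4 containers.
A packing using 4 containers:
  container 1: 750 + 225 = 975
  container 2: 700 + 250 = 950
  container 3: 525 + 225 + 125 + 100 = 975
  container 4: 100 = 100
This matches the lower bound, so 4 is optimal.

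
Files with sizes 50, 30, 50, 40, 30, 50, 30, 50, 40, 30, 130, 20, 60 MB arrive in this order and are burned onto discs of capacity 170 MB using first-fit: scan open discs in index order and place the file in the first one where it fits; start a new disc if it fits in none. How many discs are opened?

  50 → disc 1 (new)  [load 50/170]
  30 → disc 1  [load 80/170]
  50 → disc 1  [load 130/170]
  40 → disc 1  [load 170/170]
  30 → disc 2 (new)  [load 30/170]
  50 → disc 2  [load 80/170]
  30 → disc 2  [load 110/170]
  50 → disc 2  [load 160/170]
  40 → disc 3 (new)  [load 40/170]
  30 → disc 3  [load 70/170]
  130 → disc 4 (new)  [load 130/170]
  20 → disc 3  [load 90/170]
  60 → disc 3  [load 150/170]
4 discs opened.

4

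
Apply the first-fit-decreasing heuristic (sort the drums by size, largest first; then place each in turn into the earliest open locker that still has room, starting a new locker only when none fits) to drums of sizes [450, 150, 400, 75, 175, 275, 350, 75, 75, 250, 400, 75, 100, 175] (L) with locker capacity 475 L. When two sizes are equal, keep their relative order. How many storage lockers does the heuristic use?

7

Sorted descending: 450, 400, 400, 350, 275, 250, 175, 175, 150, 100, 75, 75, 75, 75.
  450 → locker 1 (new)  [load 450/475]
  400 → locker 2 (new)  [load 400/475]
  400 → locker 3 (new)  [load 400/475]
  350 → locker 4 (new)  [load 350/475]
  275 → locker 5 (new)  [load 275/475]
  250 → locker 6 (new)  [load 250/475]
  175 → locker 5  [load 450/475]
  175 → locker 6  [load 425/475]
  150 → locker 7 (new)  [load 150/475]
  100 → locker 4  [load 450/475]
  75 → locker 2  [load 475/475]
  75 → locker 3  [load 475/475]
  75 → locker 7  [load 225/475]
  75 → locker 7  [load 300/475]
7 storage lockers opened.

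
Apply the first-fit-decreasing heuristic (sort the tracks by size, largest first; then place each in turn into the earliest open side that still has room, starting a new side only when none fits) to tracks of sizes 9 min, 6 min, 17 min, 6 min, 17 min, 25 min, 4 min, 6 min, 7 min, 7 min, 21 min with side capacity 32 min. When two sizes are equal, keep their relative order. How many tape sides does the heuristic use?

Sorted descending: 25, 21, 17, 17, 9, 7, 7, 6, 6, 6, 4.
  25 → side 1 (new)  [load 25/32]
  21 → side 2 (new)  [load 21/32]
  17 → side 3 (new)  [load 17/32]
  17 → side 4 (new)  [load 17/32]
  9 → side 2  [load 30/32]
  7 → side 1  [load 32/32]
  7 → side 3  [load 24/32]
  6 → side 3  [load 30/32]
  6 → side 4  [load 23/32]
  6 → side 4  [load 29/32]
  4 → side 5 (new)  [load 4/32]
5 tape sides opened.

5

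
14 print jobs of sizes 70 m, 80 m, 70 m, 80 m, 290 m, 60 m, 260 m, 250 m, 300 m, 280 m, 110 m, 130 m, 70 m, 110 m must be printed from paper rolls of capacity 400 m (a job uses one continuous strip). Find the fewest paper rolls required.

6

Total = 300 + 290 + 280 + 260 + 250 + 130 + 110 + 110 + 80 + 80 + 70 + 70 + 70 + 60 = 2160 m.
Lower bound: ⌈2160/400⌉ = 6 paper rolls.
A packing using 6 paper rolls:
  roll 1: 300 + 80 = 380
  roll 2: 290 + 110 = 400
  roll 3: 280 + 110 = 390
  roll 4: 260 + 130 = 390
  roll 5: 250 + 80 + 70 = 400
  roll 6: 70 + 70 + 60 = 200
This matches the lower bound, so 6 is optimal.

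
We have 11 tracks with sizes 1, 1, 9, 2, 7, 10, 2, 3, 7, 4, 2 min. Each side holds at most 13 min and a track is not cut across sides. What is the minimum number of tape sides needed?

Total = 10 + 9 + 7 + 7 + 4 + 3 + 2 + 2 + 2 + 1 + 1 = 48 min.
Lower bound: ⌈48/13⌉ = 4 tape sides.
A packing using 4 tape sides:
  side 1: 10 + 3 = 13
  side 2: 9 + 4 = 13
  side 3: 7 + 2 + 2 + 2 = 13
  side 4: 7 + 1 + 1 = 9
This matches the lower bound, so 4 is optimal.

4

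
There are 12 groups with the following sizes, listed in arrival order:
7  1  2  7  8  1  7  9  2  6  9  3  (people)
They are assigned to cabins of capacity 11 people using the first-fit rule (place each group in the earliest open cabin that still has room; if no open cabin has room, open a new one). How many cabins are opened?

  7 → cabin 1 (new)  [load 7/11]
  1 → cabin 1  [load 8/11]
  2 → cabin 1  [load 10/11]
  7 → cabin 2 (new)  [load 7/11]
  8 → cabin 3 (new)  [load 8/11]
  1 → cabin 1  [load 11/11]
  7 → cabin 4 (new)  [load 7/11]
  9 → cabin 5 (new)  [load 9/11]
  2 → cabin 2  [load 9/11]
  6 → cabin 6 (new)  [load 6/11]
  9 → cabin 7 (new)  [load 9/11]
  3 → cabin 3  [load 11/11]
7 cabins opened.

7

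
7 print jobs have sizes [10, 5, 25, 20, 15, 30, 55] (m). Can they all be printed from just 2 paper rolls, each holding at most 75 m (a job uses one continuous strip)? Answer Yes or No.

No

Total = 160 m; ⌈160/75⌉ = 3.
At least 3 paper rolls are required, but only 2 are allowed.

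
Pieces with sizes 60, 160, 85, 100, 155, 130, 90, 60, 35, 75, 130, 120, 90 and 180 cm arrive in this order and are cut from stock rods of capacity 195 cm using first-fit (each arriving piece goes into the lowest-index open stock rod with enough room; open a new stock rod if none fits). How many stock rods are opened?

  60 → stock rod 1 (new)  [load 60/195]
  160 → stock rod 2 (new)  [load 160/195]
  85 → stock rod 1  [load 145/195]
  100 → stock rod 3 (new)  [load 100/195]
  155 → stock rod 4 (new)  [load 155/195]
  130 → stock rod 5 (new)  [load 130/195]
  90 → stock rod 3  [load 190/195]
  60 → stock rod 5  [load 190/195]
  35 → stock rod 1  [load 180/195]
  75 → stock rod 6 (new)  [load 75/195]
  130 → stock rod 7 (new)  [load 130/195]
  120 → stock rod 6  [load 195/195]
  90 → stock rod 8 (new)  [load 90/195]
  180 → stock rod 9 (new)  [load 180/195]
9 stock rods opened.

9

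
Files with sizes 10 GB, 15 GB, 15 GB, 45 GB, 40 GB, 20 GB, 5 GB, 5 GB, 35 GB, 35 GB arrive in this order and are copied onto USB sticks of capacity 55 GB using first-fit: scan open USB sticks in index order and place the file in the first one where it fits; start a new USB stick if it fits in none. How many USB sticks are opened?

  10 → USB stick 1 (new)  [load 10/55]
  15 → USB stick 1  [load 25/55]
  15 → USB stick 1  [load 40/55]
  45 → USB stick 2 (new)  [load 45/55]
  40 → USB stick 3 (new)  [load 40/55]
  20 → USB stick 4 (new)  [load 20/55]
  5 → USB stick 1  [load 45/55]
  5 → USB stick 1  [load 50/55]
  35 → USB stick 4  [load 55/55]
  35 → USB stick 5 (new)  [load 35/55]
5 USB sticks opened.

5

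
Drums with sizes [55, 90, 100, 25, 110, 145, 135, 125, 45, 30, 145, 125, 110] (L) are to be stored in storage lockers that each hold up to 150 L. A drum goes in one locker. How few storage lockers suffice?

9

Total = 145 + 145 + 135 + 125 + 125 + 110 + 110 + 100 + 90 + 55 + 45 + 30 + 25 = 1240 L.
Lower bound: ⌈1240/150⌉ = 9 storage lockers.
A packing using 9 storage lockers:
  locker 1: 145 = 145
  locker 2: 145 = 145
  locker 3: 135 = 135
  locker 4: 125 + 25 = 150
  locker 5: 125 = 125
  locker 6: 110 + 30 = 140
  locker 7: 110 = 110
  locker 8: 100 + 45 = 145
  locker 9: 90 + 55 = 145
This matches the lower bound, so 9 is optimal.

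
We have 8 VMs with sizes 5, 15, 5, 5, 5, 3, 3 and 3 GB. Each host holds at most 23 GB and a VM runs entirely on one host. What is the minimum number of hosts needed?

Total = 15 + 5 + 5 + 5 + 5 + 3 + 3 + 3 = 44 GB.
Lower bound: ⌈44/23⌉ = 2 hosts.
A packing using 2 hosts:
  host 1: 15 + 5 + 3 = 23
  host 2: 5 + 5 + 5 + 3 + 3 = 21
This matches the lower bound, so 2 is optimal.

2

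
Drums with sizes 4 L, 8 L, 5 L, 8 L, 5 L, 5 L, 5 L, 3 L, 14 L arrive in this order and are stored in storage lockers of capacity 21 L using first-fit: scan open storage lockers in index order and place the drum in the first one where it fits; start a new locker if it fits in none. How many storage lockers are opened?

3

  4 → locker 1 (new)  [load 4/21]
  8 → locker 1  [load 12/21]
  5 → locker 1  [load 17/21]
  8 → locker 2 (new)  [load 8/21]
  5 → locker 2  [load 13/21]
  5 → locker 2  [load 18/21]
  5 → locker 3 (new)  [load 5/21]
  3 → locker 1  [load 20/21]
  14 → locker 3  [load 19/21]
3 storage lockers opened.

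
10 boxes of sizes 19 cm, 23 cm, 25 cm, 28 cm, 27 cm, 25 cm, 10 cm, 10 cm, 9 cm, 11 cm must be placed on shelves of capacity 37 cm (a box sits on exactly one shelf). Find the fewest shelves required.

6

Total = 28 + 27 + 25 + 25 + 23 + 19 + 11 + 10 + 10 + 9 = 187 cm.
Lower bound: ⌈187/37⌉ = 6 shelves.
A packing using 6 shelves:
  shelf 1: 28 + 9 = 37
  shelf 2: 27 + 10 = 37
  shelf 3: 25 + 11 = 36
  shelf 4: 25 + 10 = 35
  shelf 5: 23 = 23
  shelf 6: 19 = 19
This matches the lower bound, so 6 is optimal.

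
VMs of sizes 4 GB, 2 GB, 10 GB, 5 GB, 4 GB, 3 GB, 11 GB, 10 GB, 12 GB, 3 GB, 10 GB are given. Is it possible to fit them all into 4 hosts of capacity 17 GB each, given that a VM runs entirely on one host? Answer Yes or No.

No

Total = 74 GB; ⌈74/17⌉ = 5.
At least 5 hosts are required, but only 4 are allowed.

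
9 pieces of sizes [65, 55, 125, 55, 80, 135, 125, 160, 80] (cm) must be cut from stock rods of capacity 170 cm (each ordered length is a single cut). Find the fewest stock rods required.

Total = 160 + 135 + 125 + 125 + 80 + 80 + 65 + 55 + 55 = 880 cm.
Lower bound: ⌈880/170⌉ = 6 stock rods.
A packing using 7 stock rods:
  stock rod 1: 160 = 160
  stock rod 2: 135 = 135
  stock rod 3: 125 = 125
  stock rod 4: 125 = 125
  stock rod 5: 80 + 80 = 160
  stock rod 6: 65 + 55 = 120
  stock rod 7: 55 = 55
No arrangement into 6 stock rods stays within capacity, so 7 is optimal.

7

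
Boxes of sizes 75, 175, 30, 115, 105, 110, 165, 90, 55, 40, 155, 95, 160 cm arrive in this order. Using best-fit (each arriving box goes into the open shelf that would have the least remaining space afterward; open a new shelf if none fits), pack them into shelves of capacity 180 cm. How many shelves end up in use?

10

  75 → shelf 1 (new)  [load 75/180]
  175 → shelf 2 (new)  [load 175/180]
  30 → shelf 1  [load 105/180]
  115 → shelf 3 (new)  [load 115/180]
  105 → shelf 4 (new)  [load 105/180]
  110 → shelf 5 (new)  [load 110/180]
  165 → shelf 6 (new)  [load 165/180]
  90 → shelf 7 (new)  [load 90/180]
  55 → shelf 3  [load 170/180]
  40 → shelf 5  [load 150/180]
  155 → shelf 8 (new)  [load 155/180]
  95 → shelf 9 (new)  [load 95/180]
  160 → shelf 10 (new)  [load 160/180]
10 shelves opened.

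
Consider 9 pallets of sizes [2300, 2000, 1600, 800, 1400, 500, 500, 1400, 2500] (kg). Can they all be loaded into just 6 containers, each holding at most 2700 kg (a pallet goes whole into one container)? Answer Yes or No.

Yes

A valid assignment using 6 containers:
  container 1: 2500 = 2500
  container 2: 2300 = 2300
  container 3: 2000 + 500 = 2500
  container 4: 1600 + 800 = 2400
  container 5: 1400 + 500 = 1900
  container 6: 1400 = 1400
Every load is within 2700 kg, so 6 containers suffice.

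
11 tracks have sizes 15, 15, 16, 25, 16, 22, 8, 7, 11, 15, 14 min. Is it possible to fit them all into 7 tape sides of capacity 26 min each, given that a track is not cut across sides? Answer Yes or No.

No

Total = 164 min; ⌈164/26⌉ = 7.
8 tracks each exceed half the capacity and cannot share a side, forcing at least 8 tape sides.
At least 8 tape sides are required, but only 7 are allowed.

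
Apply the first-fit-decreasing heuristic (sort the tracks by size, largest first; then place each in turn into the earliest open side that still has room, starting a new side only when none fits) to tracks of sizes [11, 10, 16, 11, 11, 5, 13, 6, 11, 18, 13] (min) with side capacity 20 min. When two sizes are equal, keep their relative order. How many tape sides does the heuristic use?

Sorted descending: 18, 16, 13, 13, 11, 11, 11, 11, 10, 6, 5.
  18 → side 1 (new)  [load 18/20]
  16 → side 2 (new)  [load 16/20]
  13 → side 3 (new)  [load 13/20]
  13 → side 4 (new)  [load 13/20]
  11 → side 5 (new)  [load 11/20]
  11 → side 6 (new)  [load 11/20]
  11 → side 7 (new)  [load 11/20]
  11 → side 8 (new)  [load 11/20]
  10 → side 9 (new)  [load 10/20]
  6 → side 3  [load 19/20]
  5 → side 4  [load 18/20]
9 tape sides opened.

9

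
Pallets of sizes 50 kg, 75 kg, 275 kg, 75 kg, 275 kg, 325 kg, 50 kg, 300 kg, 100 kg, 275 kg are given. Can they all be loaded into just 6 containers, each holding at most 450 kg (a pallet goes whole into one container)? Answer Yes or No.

Yes

A valid assignment using 5 containers:
  container 1: 325 + 100 = 425
  container 2: 300 + 75 + 75 = 450
  container 3: 275 + 50 + 50 = 375
  container 4: 275 = 275
  container 5: 275 = 275
That uses only 5 ≤ 6, so 6 containers are enough.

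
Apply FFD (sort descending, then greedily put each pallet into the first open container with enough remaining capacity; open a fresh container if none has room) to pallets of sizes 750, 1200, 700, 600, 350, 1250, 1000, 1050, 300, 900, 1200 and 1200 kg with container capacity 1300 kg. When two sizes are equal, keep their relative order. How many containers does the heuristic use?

9

Sorted descending: 1250, 1200, 1200, 1200, 1050, 1000, 900, 750, 700, 600, 350, 300.
  1250 → container 1 (new)  [load 1250/1300]
  1200 → container 2 (new)  [load 1200/1300]
  1200 → container 3 (new)  [load 1200/1300]
  1200 → container 4 (new)  [load 1200/1300]
  1050 → container 5 (new)  [load 1050/1300]
  1000 → container 6 (new)  [load 1000/1300]
  900 → container 7 (new)  [load 900/1300]
  750 → container 8 (new)  [load 750/1300]
  700 → container 9 (new)  [load 700/1300]
  600 → container 9  [load 1300/1300]
  350 → container 7  [load 1250/1300]
  300 → container 6  [load 1300/1300]
9 containers opened.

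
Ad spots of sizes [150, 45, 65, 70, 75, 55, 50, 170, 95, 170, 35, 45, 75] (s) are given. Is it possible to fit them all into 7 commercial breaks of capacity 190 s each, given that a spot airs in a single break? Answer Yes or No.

Yes

A valid assignment using 7 commercial breaks:
  break 1: 170 = 170
  break 2: 170 = 170
  break 3: 150 + 35 = 185
  break 4: 95 + 75 = 170
  break 5: 75 + 70 + 45 = 190
  break 6: 65 + 55 + 50 = 170
  break 7: 45 = 45
Every load is within 190 s, so 7 commercial breaks suffice.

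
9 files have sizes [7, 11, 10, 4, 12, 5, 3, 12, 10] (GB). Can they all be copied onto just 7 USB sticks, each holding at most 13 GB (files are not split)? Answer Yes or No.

A valid assignment using 7 USB sticks:
  USB stick 1: 12 = 12
  USB stick 2: 12 = 12
  USB stick 3: 11 = 11
  USB stick 4: 10 + 3 = 13
  USB stick 5: 10 = 10
  USB stick 6: 7 + 5 = 12
  USB stick 7: 4 = 4
Every load is within 13 GB, so 7 USB sticks suffice.

Yes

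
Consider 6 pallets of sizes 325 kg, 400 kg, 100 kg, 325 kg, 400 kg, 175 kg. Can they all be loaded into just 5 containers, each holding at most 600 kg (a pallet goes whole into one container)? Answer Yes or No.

A valid assignment using 4 containers:
  container 1: 400 + 175 = 575
  container 2: 400 + 100 = 500
  container 3: 325 = 325
  container 4: 325 = 325
That uses only 4 ≤ 5, so 5 containers are enough.

Yes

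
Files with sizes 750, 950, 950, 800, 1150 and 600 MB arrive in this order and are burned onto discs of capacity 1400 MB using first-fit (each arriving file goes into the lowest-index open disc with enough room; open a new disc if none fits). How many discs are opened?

5

  750 → disc 1 (new)  [load 750/1400]
  950 → disc 2 (new)  [load 950/1400]
  950 → disc 3 (new)  [load 950/1400]
  800 → disc 4 (new)  [load 800/1400]
  1150 → disc 5 (new)  [load 1150/1400]
  600 → disc 1  [load 1350/1400]
5 discs opened.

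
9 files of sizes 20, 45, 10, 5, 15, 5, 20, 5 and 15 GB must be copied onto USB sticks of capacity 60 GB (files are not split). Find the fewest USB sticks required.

Total = 45 + 20 + 20 + 15 + 15 + 10 + 5 + 5 + 5 = 140 GB.
Lower bound: ⌈140/60⌉ = 3 USB sticks.
A packing using 3 USB sticks:
  USB stick 1: 45 + 15 = 60
  USB stick 2: 20 + 20 + 15 + 5 = 60
  USB stick 3: 10 + 5 + 5 = 20
This matches the lower bound, so 3 is optimal.

3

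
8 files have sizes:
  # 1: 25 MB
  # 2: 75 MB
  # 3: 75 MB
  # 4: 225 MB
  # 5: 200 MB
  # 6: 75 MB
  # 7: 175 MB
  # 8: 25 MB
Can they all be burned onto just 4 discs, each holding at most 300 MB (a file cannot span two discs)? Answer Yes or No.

A valid assignment using 3 discs:
  disc 1: 225 + 75 = 300
  disc 2: 200 + 75 + 25 = 300
  disc 3: 175 + 75 + 25 = 275
That uses only 3 ≤ 4, so 4 discs are enough.

Yes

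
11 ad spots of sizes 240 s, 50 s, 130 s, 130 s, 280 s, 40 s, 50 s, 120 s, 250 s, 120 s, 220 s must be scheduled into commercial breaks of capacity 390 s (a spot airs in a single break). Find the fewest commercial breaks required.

Total = 280 + 250 + 240 + 220 + 130 + 130 + 120 + 120 + 50 + 50 + 40 = 1630 s.
Lower bound: ⌈1630/390⌉ = 5 commercial breaks.
A packing using 5 commercial breaks:
  break 1: 280 + 50 + 50 = 380
  break 2: 250 + 130 = 380
  break 3: 240 + 130 = 370
  break 4: 220 + 120 + 40 = 380
  break 5: 120 = 120
This matches the lower bound, so 5 is optimal.

5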